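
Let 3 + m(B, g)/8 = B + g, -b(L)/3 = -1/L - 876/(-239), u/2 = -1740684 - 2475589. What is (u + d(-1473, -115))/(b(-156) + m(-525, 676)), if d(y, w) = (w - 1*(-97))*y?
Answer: -104470165696/14577857 ≈ -7166.4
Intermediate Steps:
u = -8432546 (u = 2*(-1740684 - 2475589) = 2*(-4216273) = -8432546)
b(L) = -2628/239 + 3/L (b(L) = -3*(-1/L - 876/(-239)) = -3*(-1/L - 876*(-1/239)) = -3*(-1/L + 876/239) = -3*(876/239 - 1/L) = -2628/239 + 3/L)
m(B, g) = -24 + 8*B + 8*g (m(B, g) = -24 + 8*(B + g) = -24 + (8*B + 8*g) = -24 + 8*B + 8*g)
d(y, w) = y*(97 + w) (d(y, w) = (w + 97)*y = (97 + w)*y = y*(97 + w))
(u + d(-1473, -115))/(b(-156) + m(-525, 676)) = (-8432546 - 1473*(97 - 115))/((-2628/239 + 3/(-156)) + (-24 + 8*(-525) + 8*676)) = (-8432546 - 1473*(-18))/((-2628/239 + 3*(-1/156)) + (-24 - 4200 + 5408)) = (-8432546 + 26514)/((-2628/239 - 1/52) + 1184) = -8406032/(-136895/12428 + 1184) = -8406032/14577857/12428 = -8406032*12428/14577857 = -104470165696/14577857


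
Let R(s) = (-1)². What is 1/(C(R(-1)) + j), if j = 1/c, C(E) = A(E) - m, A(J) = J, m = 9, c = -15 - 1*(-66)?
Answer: -51/407 ≈ -0.12531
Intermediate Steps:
c = 51 (c = -15 + 66 = 51)
R(s) = 1
C(E) = -9 + E (C(E) = E - 1*9 = E - 9 = -9 + E)
j = 1/51 ≈ 0.019608
1/(C(R(-1)) + j) = 1/((-9 + 1) + 1/51) = 1/(-8 + 1/51) = 1/(-407/51) = -51/407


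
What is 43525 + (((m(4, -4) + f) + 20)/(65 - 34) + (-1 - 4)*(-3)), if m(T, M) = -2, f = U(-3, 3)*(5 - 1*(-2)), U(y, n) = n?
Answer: 1349779/31 ≈ 43541.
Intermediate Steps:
f = 21 (f = 3*(5 - 1*(-2)) = 3*(5 + 2) = 3*7 = 21)
43525 + (((m(4, -4) + f) + 20)/(65 - 34) + (-1 - 4)*(-3)) = 43525 + (((-2 + 21) + 20)/(65 - 34) + (-1 - 4)*(-3)) = 43525 + ((19 + 20)/31 - 5*(-3)) = 43525 + (39*(1/31) + 15) = 43525 + (39/31 + 15) = 43525 + 504/31 = 1349779/31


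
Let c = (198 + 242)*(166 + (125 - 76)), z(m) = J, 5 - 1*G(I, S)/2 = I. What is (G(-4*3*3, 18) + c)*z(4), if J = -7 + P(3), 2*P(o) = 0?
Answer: -662774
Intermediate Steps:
P(o) = 0 (P(o) = (½)*0 = 0)
G(I, S) = 10 - 2*I
J = -7 (J = -7 + 0 = -7)
z(m) = -7
c = 94600 (c = 440*(166 + 49) = 440*215 = 94600)
(G(-4*3*3, 18) + c)*z(4) = ((10 - 2*(-4*3)*3) + 94600)*(-7) = ((10 - (-24)*3) + 94600)*(-7) = ((10 - 2*(-36)) + 94600)*(-7) = ((10 + 72) + 94600)*(-7) = (82 + 94600)*(-7) = 94682*(-7) = -662774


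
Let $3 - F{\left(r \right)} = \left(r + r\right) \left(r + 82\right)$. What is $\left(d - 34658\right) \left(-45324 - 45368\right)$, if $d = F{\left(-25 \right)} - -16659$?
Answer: $1373621032$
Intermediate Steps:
$F{\left(r \right)} = 3 - 2 r \left(82 + r\right)$ ($F{\left(r \right)} = 3 - \left(r + r\right) \left(r + 82\right) = 3 - 2 r \left(82 + r\right)$)
$d = 19512$ ($d = \left(3 - -4100 - 2 \left(-25\right)^{2}\right) - -16659 = \left(3 + 4100 - 1250\right) + 16659 = 2853 + 16659 = 19512$)
$\left(d - 34658\right) \left(-45324 - 45368\right) = \left(19512 - 34658\right) \left(-45324 - 45368\right) = \left(19512 - 34658\right) \left(-90692\right) = \left(-15146\right) \left(-90692\right) = 1373621032$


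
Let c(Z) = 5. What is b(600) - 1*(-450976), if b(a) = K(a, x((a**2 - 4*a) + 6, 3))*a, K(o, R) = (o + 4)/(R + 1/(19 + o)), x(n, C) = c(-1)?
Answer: 67522804/129 ≈ 5.2343e+5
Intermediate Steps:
x(n, C) = 5
K(o, R) = (4 + o)/(R + 1/(19 + o))
b(a) = a*(76 + a**2 + 23*a)/(96 + 5*a) (b(a) = ((76 + a**2 + 23*a)/(1 + 19*5 + 5*a))*a = ((76 + a**2 + 23*a)/(1 + 95 + 5*a))*a = ((76 + a**2 + 23*a)/(96 + 5*a))*a = a*(76 + a**2 + 23*a)/(96 + 5*a))
b(600) - 1*(-450976) = 600*(76 + 600**2 + 23*600)/(96 + 5*600) - 1*(-450976) = 600*(76 + 360000 + 13800)/(96 + 3000) + 450976 = 600*373876/3096 + 450976 = 600*(1/3096)*373876 + 450976 = 9346900/129 + 450976 = 67522804/129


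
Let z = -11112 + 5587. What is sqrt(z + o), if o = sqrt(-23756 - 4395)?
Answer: sqrt(-5525 + I*sqrt(28151)) ≈ 1.128 + 74.339*I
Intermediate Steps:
o = I*sqrt(28151) (o = sqrt(-28151) = I*sqrt(28151) ≈ 167.78*I)
z = -5525
sqrt(z + o) = sqrt(-5525 + I*sqrt(28151))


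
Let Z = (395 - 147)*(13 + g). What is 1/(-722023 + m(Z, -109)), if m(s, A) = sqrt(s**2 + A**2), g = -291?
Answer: -722023/516563925512 - sqrt(4753287017)/516563925512 ≈ -1.5312e-6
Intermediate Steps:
Z = -68944 (Z = (395 - 147)*(13 - 291) = 248*(-278) = -68944)
m(s, A) = sqrt(A**2 + s**2)
1/(-722023 + m(Z, -109)) = 1/(-722023 + sqrt((-109)**2 + (-68944)**2)) = 1/(-722023 + sqrt(11881 + 4753275136)) = 1/(-722023 + sqrt(4753287017))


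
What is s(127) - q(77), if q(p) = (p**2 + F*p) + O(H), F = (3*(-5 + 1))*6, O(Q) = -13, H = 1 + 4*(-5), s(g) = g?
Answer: -245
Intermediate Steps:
H = -19 (H = 1 - 20 = -19)
F = -72 (F = (3*(-4))*6 = -12*6 = -72)
q(p) = -13 + p**2 - 72*p (q(p) = (p**2 - 72*p) - 13 = -13 + p**2 - 72*p)
s(127) - q(77) = 127 - (-13 + 77**2 - 72*77) = 127 - (-13 + 5929 - 5544) = 127 - 1*372 = 127 - 372 = -245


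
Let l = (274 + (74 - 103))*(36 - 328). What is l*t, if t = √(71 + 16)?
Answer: -71540*√87 ≈ -6.6728e+5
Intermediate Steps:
l = -71540 (l = (274 - 29)*(-292) = 245*(-292) = -71540)
t = √87 ≈ 9.3274
l*t = -71540*√87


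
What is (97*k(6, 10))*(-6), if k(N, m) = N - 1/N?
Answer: -3395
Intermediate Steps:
(97*k(6, 10))*(-6) = (97*(6 - 1/6))*(-6) = (97*(6 - 1*⅙))*(-6) = (97*(6 - ⅙))*(-6) = (97*(35/6))*(-6) = (3395/6)*(-6) = -3395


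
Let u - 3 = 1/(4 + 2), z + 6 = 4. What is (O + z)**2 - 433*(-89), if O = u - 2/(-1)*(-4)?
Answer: 1389013/36 ≈ 38584.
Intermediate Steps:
z = -2 (z = -6 + 4 = -2)
u = 19/6 (u = 3 + 1/(4 + 2) = 3 + 1/6 = 19/6 ≈ 3.1667)
O = -29/6 (O = 19/6 - 2/(-1)*(-4) = 19/6 - 2*(-1)*(-4) = 19/6 + 2*(-4) = 19/6 - 8 = -29/6 ≈ -4.8333)
(O + z)**2 - 433*(-89) = (-29/6 - 2)**2 - 433*(-89) = (-41/6)**2 + 38537 = 1681/36 + 38537 = 1389013/36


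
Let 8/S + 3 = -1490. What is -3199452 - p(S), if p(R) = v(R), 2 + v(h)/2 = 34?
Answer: -3199516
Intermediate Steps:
S = -8/1493 (S = 8/(-3 - 1490) = 8/(-1493) = 8*(-1/1493) = -8/1493 ≈ -0.0053583)
v(h) = 64 (v(h) = -4 + 2*34 = -4 + 68 = 64)
p(R) = 64
-3199452 - p(S) = -3199452 - 1*64 = -3199452 - 64 = -3199516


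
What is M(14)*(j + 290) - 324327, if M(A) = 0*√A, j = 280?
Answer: -324327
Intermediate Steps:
M(A) = 0
M(14)*(j + 290) - 324327 = 0*(280 + 290) - 324327 = 0*570 - 324327 = 0 - 324327 = -324327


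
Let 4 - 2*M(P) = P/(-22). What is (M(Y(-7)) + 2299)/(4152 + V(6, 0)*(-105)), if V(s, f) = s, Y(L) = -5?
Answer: 101239/154968 ≈ 0.65329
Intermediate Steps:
M(P) = 2 + P/44 (M(P) = 2 - P/(2*(-22)) = 2 - P*(-1)/(2*22) = 2 - (-1)*P/44 = 2 + P/44)
(M(Y(-7)) + 2299)/(4152 + V(6, 0)*(-105)) = ((2 + (1/44)*(-5)) + 2299)/(4152 + 6*(-105)) = ((2 - 5/44) + 2299)/(4152 - 630) = (83/44 + 2299)/3522 = (101239/44)*(1/3522) = 101239/154968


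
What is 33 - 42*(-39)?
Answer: 1671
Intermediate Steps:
33 - 42*(-39) = 33 + 1638 = 1671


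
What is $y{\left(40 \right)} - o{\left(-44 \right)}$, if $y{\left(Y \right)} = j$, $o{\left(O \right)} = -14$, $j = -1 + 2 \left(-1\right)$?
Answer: $11$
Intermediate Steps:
$j = -3$ ($j = -1 - 2 = -3$)
$y{\left(Y \right)} = -3$
$y{\left(40 \right)} - o{\left(-44 \right)} = -3 - -14 = -3 + 14 = 11$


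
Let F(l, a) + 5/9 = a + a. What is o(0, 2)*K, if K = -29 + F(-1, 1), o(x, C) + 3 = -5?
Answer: 1984/9 ≈ 220.44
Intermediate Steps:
o(x, C) = -8 (o(x, C) = -3 - 5 = -8)
F(l, a) = -5/9 + 2*a (F(l, a) = -5/9 + (a + a) = -5/9 + 2*a)
K = -248/9 (K = -29 + (-5/9 + 2*1) = -29 + (-5/9 + 2) = -29 + 13/9 = -248/9 ≈ -27.556)
o(0, 2)*K = -8*(-248/9) = 1984/9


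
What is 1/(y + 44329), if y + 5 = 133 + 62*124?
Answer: 1/52145 ≈ 1.9177e-5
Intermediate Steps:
y = 7816 (y = -5 + (133 + 62*124) = -5 + (133 + 7688) = -5 + 7821 = 7816)
1/(y + 44329) = 1/(7816 + 44329) = 1/52145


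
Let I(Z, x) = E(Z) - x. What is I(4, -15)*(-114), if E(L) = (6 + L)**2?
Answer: -13110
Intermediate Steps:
I(Z, x) = (6 + Z)**2 - x
I(4, -15)*(-114) = ((6 + 4)**2 - 1*(-15))*(-114) = (10**2 + 15)*(-114) = (100 + 15)*(-114) = 115*(-114) = -13110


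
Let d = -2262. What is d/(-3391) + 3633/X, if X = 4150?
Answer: 21706803/14072650 ≈ 1.5425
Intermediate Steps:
d/(-3391) + 3633/X = -2262/(-3391) + 3633/4150 = -2262*(-1/3391) + 3633*(1/4150) = 2262/3391 + 3633/4150 = 21706803/14072650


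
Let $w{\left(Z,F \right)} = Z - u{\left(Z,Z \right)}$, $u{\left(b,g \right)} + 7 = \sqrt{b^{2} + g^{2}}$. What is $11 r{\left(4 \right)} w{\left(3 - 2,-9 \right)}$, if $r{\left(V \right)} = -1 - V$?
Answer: $-440 + 55 \sqrt{2} \approx -362.22$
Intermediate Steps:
$u{\left(b,g \right)} = -7 + \sqrt{b^{2} + g^{2}}$
$w{\left(Z,F \right)} = 7 + Z - \sqrt{2} \sqrt{Z^{2}}$ ($w{\left(Z,F \right)} = Z - \left(-7 + \sqrt{Z^{2} + Z^{2}}\right) = Z - \left(-7 + \sqrt{2 Z^{2}}\right) = Z - \left(-7 + \sqrt{2} \sqrt{Z^{2}}\right) = 7 + Z - \sqrt{2} \sqrt{Z^{2}}$)
$11 r{\left(4 \right)} w{\left(3 - 2,-9 \right)} = 11 \left(-1 - 4\right) \left(7 + \left(3 - 2\right) - \sqrt{2} \sqrt{\left(3 - 2\right)^{2}}\right) = 11 \left(-5\right) \left(7 + 1 - \sqrt{2} \sqrt{1^{2}}\right) = - 55 \left(7 + 1 - \sqrt{2} \sqrt{1}\right) = - 55 \left(7 + 1 - \sqrt{2} \cdot 1\right) = - 55 \left(7 + 1 - \sqrt{2}\right) = - 55 \left(8 - \sqrt{2}\right) = -440 + 55 \sqrt{2}$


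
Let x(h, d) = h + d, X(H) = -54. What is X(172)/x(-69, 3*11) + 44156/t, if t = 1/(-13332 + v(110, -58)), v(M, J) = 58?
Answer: -1172253485/2 ≈ -5.8613e+8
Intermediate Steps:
x(h, d) = d + h
t = -1/13274 (t = 1/(-13332 + 58) = 1/(-13274) = -1/13274 ≈ -7.5335e-5)
X(172)/x(-69, 3*11) + 44156/t = -54/(3*11 - 69) + 44156/(-1/13274) = -54/(33 - 69) + 44156*(-13274) = -54/(-36) - 586126744 = -54*(-1/36) - 586126744 = 3/2 - 586126744 = -1172253485/2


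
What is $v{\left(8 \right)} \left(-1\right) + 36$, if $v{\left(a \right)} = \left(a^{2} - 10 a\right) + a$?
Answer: $44$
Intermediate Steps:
$v{\left(a \right)} = a^{2} - 9 a$
$v{\left(8 \right)} \left(-1\right) + 36 = 8 \left(-9 + 8\right) \left(-1\right) + 36 = 8 \left(-1\right) \left(-1\right) + 36 = \left(-8\right) \left(-1\right) + 36 = 8 + 36 = 44$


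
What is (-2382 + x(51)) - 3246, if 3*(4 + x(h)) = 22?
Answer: -16874/3 ≈ -5624.7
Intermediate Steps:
x(h) = 10/3 (x(h) = -4 + (⅓)*22 = -4 + 22/3 = 10/3)
(-2382 + x(51)) - 3246 = (-2382 + 10/3) - 3246 = -7136/3 - 3246 = -16874/3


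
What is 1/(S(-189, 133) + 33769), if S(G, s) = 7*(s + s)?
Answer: 1/35631 ≈ 2.8065e-5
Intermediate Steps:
S(G, s) = 14*s (S(G, s) = 7*(2*s) = 14*s)
1/(S(-189, 133) + 33769) = 1/(14*133 + 33769) = 1/(1862 + 33769) = 1/35631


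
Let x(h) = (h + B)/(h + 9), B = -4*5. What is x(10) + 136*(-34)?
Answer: -87866/19 ≈ -4624.5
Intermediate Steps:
B = -20
x(h) = (-20 + h)/(9 + h) (x(h) = (h - 20)/(h + 9) = (-20 + h)/(9 + h))
x(10) + 136*(-34) = (-20 + 10)/(9 + 10) + 136*(-34) = -10/19 - 4624 = -87866/19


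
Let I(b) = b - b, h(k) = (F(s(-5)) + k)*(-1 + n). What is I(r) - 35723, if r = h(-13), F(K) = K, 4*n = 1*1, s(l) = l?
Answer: -35723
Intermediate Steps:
n = ¼ (n = (1*1)/4 = (¼)*1 = ¼ ≈ 0.25000)
h(k) = 15/4 - 3*k/4 (h(k) = (-5 + k)*(-1 + ¼) = (-5 + k)*(-¾) = 15/4 - 3*k/4)
r = 27/2 (r = 15/4 - ¾*(-13) = 15/4 + 39/4 = 27/2 ≈ 13.500)
I(b) = 0
I(r) - 35723 = 0 - 35723 = -35723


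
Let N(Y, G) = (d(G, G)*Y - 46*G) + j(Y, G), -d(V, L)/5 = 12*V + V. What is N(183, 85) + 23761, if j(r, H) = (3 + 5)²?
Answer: -991160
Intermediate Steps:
j(r, H) = 64 (j(r, H) = 8² = 64)
d(V, L) = -65*V (d(V, L) = -5*(12*V + V) = -65*V)
N(Y, G) = 64 - 46*G - 65*G*Y (N(Y, G) = ((-65*G)*Y - 46*G) + 64 = (-65*G*Y - 46*G) + 64 = (-46*G - 65*G*Y) + 64 = 64 - 46*G - 65*G*Y)
N(183, 85) + 23761 = (64 - 46*85 - 65*85*183) + 23761 = (64 - 3910 - 1011075) + 23761 = -1014921 + 23761 = -991160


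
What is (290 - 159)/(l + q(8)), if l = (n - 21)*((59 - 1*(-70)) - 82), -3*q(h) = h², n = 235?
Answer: 393/30110 ≈ 0.013052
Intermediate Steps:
q(h) = -h²/3
l = 10058 (l = (235 - 21)*((59 - 1*(-70)) - 82) = 214*((59 + 70) - 82) = 214*(129 - 82) = 214*47 = 10058)
(290 - 159)/(l + q(8)) = (290 - 159)/(10058 - ⅓*8²) = 131/(10058 - ⅓*64) = 131/(10058 - 64/3) = 131/(30110/3) = 131*(3/30110) = 393/30110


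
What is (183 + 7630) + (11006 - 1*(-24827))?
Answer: 43646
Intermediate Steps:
(183 + 7630) + (11006 - 1*(-24827)) = 7813 + (11006 + 24827) = 7813 + 35833 = 43646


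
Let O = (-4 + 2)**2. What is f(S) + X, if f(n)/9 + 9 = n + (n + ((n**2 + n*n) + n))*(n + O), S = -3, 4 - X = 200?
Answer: -196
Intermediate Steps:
X = -196 (X = 4 - 1*200 = 4 - 200 = -196)
O = 4 (O = (-2)**2 = 4)
f(n) = -81 + 9*n + 9*(4 + n)*(2*n + 2*n**2) (f(n) = -81 + 9*(n + (n + ((n**2 + n*n) + n))*(n + 4)) = -81 + 9*(n + (n + ((n**2 + n**2) + n))*(4 + n)) = -81 + 9*(n + (n + (2*n**2 + n))*(4 + n)) = -81 + 9*(n + (n + (n + 2*n**2))*(4 + n)) = -81 + 9*(n + (2*n + 2*n**2)*(4 + n)) = -81 + 9*(n + (4 + n)*(2*n + 2*n**2)) = -81 + (9*n + 9*(4 + n)*(2*n + 2*n**2)) = -81 + 9*n + 9*(4 + n)*(2*n + 2*n**2))
f(S) + X = (-81 + 18*(-3)**3 + 81*(-3) + 90*(-3)**2) - 196 = (-81 + 18*(-27) - 243 + 90*9) - 196 = (-81 - 486 - 243 + 810) - 196 = 0 - 196 = -196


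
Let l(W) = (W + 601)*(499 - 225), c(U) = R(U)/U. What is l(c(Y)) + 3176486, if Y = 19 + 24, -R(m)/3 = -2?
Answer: 143671524/43 ≈ 3.3412e+6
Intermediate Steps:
R(m) = 6 (R(m) = -3*(-2) = 6)
Y = 43
c(U) = 6/U
l(W) = 164674 + 274*W (l(W) = (601 + W)*274 = 164674 + 274*W)
l(c(Y)) + 3176486 = (164674 + 274*(6/43)) + 3176486 = (164674 + 1644/43) + 3176486 = 7082626/43 + 3176486 = 143671524/43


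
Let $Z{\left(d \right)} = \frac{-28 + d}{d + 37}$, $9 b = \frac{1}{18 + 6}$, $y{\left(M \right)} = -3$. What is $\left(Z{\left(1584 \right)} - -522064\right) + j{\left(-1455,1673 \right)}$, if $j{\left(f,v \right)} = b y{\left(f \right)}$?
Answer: $\frac{60931243979}{116712} \approx 5.2207 \cdot 10^{5}$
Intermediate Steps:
$b = \frac{1}{216}$ ($b = \frac{1}{9 \left(18 + 6\right)} = \frac{1}{9 \cdot 24} = \frac{1}{9} \cdot \frac{1}{24} = \frac{1}{216} \approx 0.0046296$)
$Z{\left(d \right)} = \frac{-28 + d}{37 + d}$
$j{\left(f,v \right)} = - \frac{1}{72}$ ($j{\left(f,v \right)} = \frac{1}{216} \left(-3\right) = - \frac{1}{72}$)
$\left(Z{\left(1584 \right)} - -522064\right) + j{\left(-1455,1673 \right)} = \left(\frac{-28 + 1584}{37 + 1584} - -522064\right) - \frac{1}{72} = \left(\frac{1}{1621} \cdot 1556 + \left(-608385 + 1130449\right)\right) - \frac{1}{72} = \left(\frac{1}{1621} \cdot 1556 + 522064\right) - \frac{1}{72} = \left(\frac{1556}{1621} + 522064\right) - \frac{1}{72} = \frac{846267300}{1621} - \frac{1}{72} = \frac{60931243979}{116712}$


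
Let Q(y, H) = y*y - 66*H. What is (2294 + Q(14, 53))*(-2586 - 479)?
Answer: 3089520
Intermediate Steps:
Q(y, H) = y**2 - 66*H
(2294 + Q(14, 53))*(-2586 - 479) = (2294 + (14**2 - 66*53))*(-2586 - 479) = (2294 + (196 - 3498))*(-3065) = (2294 - 3302)*(-3065) = -1008*(-3065) = 3089520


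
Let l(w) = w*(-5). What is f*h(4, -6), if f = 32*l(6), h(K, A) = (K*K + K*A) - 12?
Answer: 19200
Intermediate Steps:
l(w) = -5*w
h(K, A) = -12 + K² + A*K (h(K, A) = (K² + A*K) - 12 = -12 + K² + A*K)
f = -960 (f = 32*(-5*6) = 32*(-30) = -960)
f*h(4, -6) = -960*(-12 + 4² - 6*4) = -960*(-12 + 16 - 24) = -960*(-20) = 19200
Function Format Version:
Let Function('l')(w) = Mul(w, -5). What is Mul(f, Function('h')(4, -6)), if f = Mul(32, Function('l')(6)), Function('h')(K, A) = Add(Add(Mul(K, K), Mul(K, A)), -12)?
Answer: 19200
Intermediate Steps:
Function('l')(w) = Mul(-5, w)
Function('h')(K, A) = Add(-12, Pow(K, 2), Mul(A, K)) (Function('h')(K, A) = Add(Add(Pow(K, 2), Mul(A, K)), -12) = Add(-12, Pow(K, 2), Mul(A, K)))
f = -960 (f = Mul(32, Mul(-5, 6)) = Mul(32, -30) = -960)
Mul(f, Function('h')(4, -6)) = Mul(-960, Add(-12, Pow(4, 2), Mul(-6, 4))) = Mul(-960, Add(-12, 16, -24)) = Mul(-960, -20) = 19200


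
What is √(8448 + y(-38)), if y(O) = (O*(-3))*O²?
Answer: 2*√43266 ≈ 416.01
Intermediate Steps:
y(O) = -3*O³ (y(O) = (-3*O)*O² = -3*O³)
√(8448 + y(-38)) = √(8448 - 3*(-38)³) = √(8448 - 3*(-54872)) = √(8448 + 164616) = √173064 = 2*√43266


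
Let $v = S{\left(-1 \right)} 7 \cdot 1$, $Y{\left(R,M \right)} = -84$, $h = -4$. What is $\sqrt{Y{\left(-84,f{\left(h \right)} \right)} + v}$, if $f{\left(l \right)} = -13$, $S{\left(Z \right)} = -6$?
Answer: $3 i \sqrt{14} \approx 11.225 i$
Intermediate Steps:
$v = -42$ ($v = \left(-6\right) 7 \cdot 1 = \left(-42\right) 1 = -42$)
$\sqrt{Y{\left(-84,f{\left(h \right)} \right)} + v} = \sqrt{-84 - 42} = \sqrt{-126} = 3 i \sqrt{14}$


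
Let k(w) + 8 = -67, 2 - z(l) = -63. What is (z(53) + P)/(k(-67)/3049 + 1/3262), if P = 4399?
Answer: -44398220832/241601 ≈ -1.8377e+5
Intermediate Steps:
z(l) = 65 (z(l) = 2 - 1*(-63) = 2 + 63 = 65)
k(w) = -75 (k(w) = -8 - 67 = -75)
(z(53) + P)/(k(-67)/3049 + 1/3262) = (65 + 4399)/(-75/3049 + 1/3262) = 4464/(-75*1/3049 + 1/3262) = 4464/(-75/3049 + 1/3262) = 4464/(-241601/9945838) = 4464*(-9945838/241601) = -44398220832/241601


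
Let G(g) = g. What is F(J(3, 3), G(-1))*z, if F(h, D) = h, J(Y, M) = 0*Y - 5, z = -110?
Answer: 550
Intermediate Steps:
J(Y, M) = -5 (J(Y, M) = 0 - 5 = -5)
F(J(3, 3), G(-1))*z = -5*(-110) = 550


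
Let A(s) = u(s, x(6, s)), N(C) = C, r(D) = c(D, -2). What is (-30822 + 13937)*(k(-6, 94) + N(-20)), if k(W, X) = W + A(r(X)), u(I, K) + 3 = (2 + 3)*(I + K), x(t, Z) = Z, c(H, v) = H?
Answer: -15382235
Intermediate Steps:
r(D) = D
u(I, K) = -3 + 5*I + 5*K (u(I, K) = -3 + (2 + 3)*(I + K) = -3 + 5*(I + K) = -3 + (5*I + 5*K) = -3 + 5*I + 5*K)
A(s) = -3 + 10*s (A(s) = -3 + 5*s + 5*s = -3 + 10*s)
k(W, X) = -3 + W + 10*X (k(W, X) = W + (-3 + 10*X) = -3 + W + 10*X)
(-30822 + 13937)*(k(-6, 94) + N(-20)) = (-30822 + 13937)*((-3 - 6 + 10*94) - 20) = -16885*((-3 - 6 + 940) - 20) = -16885*(931 - 20) = -16885*911 = -15382235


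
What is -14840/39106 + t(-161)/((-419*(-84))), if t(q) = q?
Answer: -37757479/98312484 ≈ -0.38406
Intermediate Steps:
-14840/39106 + t(-161)/((-419*(-84))) = -14840/39106 - 161/((-419*(-84))) = -14840*1/39106 - 161/35196 = -7420/19553 - 161*1/35196 = -7420/19553 - 23/5028 = -37757479/98312484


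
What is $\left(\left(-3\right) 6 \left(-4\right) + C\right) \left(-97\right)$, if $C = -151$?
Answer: $7663$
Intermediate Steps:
$\left(\left(-3\right) 6 \left(-4\right) + C\right) \left(-97\right) = \left(\left(-3\right) 6 \left(-4\right) - 151\right) \left(-97\right) = \left(\left(-18\right) \left(-4\right) - 151\right) \left(-97\right) = \left(72 - 151\right) \left(-97\right) = \left(-79\right) \left(-97\right) = 7663$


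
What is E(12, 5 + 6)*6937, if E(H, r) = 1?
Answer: 6937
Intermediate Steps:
E(12, 5 + 6)*6937 = 1*6937 = 6937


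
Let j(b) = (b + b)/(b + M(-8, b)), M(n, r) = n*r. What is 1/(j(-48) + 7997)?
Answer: 7/55977 ≈ 0.00012505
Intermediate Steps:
j(b) = -2/7 (j(b) = (b + b)/(b - 8*b) = (2*b)/((-7*b)) = (2*b)*(-1/(7*b)) = -2/7)
1/(j(-48) + 7997) = 1/(-2/7 + 7997) = 1/(55977/7) = 7/55977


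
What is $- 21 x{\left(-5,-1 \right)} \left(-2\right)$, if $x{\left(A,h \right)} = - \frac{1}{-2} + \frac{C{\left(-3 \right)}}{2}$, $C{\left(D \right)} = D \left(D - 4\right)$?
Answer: $462$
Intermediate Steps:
$C{\left(D \right)} = D \left(-4 + D\right)$
$x{\left(A,h \right)} = 11$ ($x{\left(A,h \right)} = - \frac{1}{-2} + \frac{\left(-3\right) \left(-4 - 3\right)}{2} = \left(-1\right) \left(- \frac{1}{2}\right) + \left(-3\right) \left(-7\right) \frac{1}{2} = \frac{1}{2} + 21 \cdot \frac{1}{2} = \frac{1}{2} + \frac{21}{2} = 11$)
$- 21 x{\left(-5,-1 \right)} \left(-2\right) = \left(-21\right) 11 \left(-2\right) = \left(-231\right) \left(-2\right) = 462$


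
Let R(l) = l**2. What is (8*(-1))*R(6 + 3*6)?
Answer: -4608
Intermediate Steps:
(8*(-1))*R(6 + 3*6) = (8*(-1))*(6 + 3*6)**2 = -8*(6 + 18)**2 = -8*24**2 = -8*576 = -4608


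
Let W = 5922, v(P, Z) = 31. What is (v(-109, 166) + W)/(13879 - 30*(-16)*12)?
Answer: 5953/19639 ≈ 0.30312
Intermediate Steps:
(v(-109, 166) + W)/(13879 - 30*(-16)*12) = (31 + 5922)/(13879 - 30*(-16)*12) = 5953/(13879 + 480*12) = 5953/(13879 + 5760) = 5953/19639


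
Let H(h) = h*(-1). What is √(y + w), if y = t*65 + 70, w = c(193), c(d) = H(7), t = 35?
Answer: √2338 ≈ 48.353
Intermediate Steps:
H(h) = -h
c(d) = -7 (c(d) = -1*7 = -7)
w = -7
y = 2345 (y = 35*65 + 70 = 2275 + 70 = 2345)
√(y + w) = √(2345 - 7) = √2338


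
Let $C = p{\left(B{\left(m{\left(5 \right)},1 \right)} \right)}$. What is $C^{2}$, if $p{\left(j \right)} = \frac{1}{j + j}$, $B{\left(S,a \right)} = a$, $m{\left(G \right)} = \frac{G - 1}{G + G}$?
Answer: $\frac{1}{4} \approx 0.25$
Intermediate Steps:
$m{\left(G \right)} = \frac{-1 + G}{2 G}$
$p{\left(j \right)} = \frac{1}{2 j}$
$C = \frac{1}{2}$ ($C = \frac{1}{2 \cdot 1} = \frac{1}{2} \cdot 1 = \frac{1}{2} \approx 0.5$)
$C^{2} = \left(\frac{1}{2}\right)^{2} = \frac{1}{4}$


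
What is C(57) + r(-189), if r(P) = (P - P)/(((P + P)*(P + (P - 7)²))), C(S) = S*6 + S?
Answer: 399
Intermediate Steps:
C(S) = 7*S (C(S) = 6*S + S = 7*S)
r(P) = 0 (r(P) = 0/(((2*P)*(P + (-7 + P)²))) = 0/((2*P*(P + (-7 + P)²))) = 0*(1/(2*P*(P + (-7 + P)²))) = 0)
C(57) + r(-189) = 7*57 + 0 = 399 + 0 = 399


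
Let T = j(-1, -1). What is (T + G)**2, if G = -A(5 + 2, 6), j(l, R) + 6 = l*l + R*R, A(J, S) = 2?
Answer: 36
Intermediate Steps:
j(l, R) = -6 + R**2 + l**2 (j(l, R) = -6 + (l*l + R*R) = -6 + (l**2 + R**2) = -6 + (R**2 + l**2) = -6 + R**2 + l**2)
T = -4 (T = -6 + (-1)**2 + (-1)**2 = -6 + 1 + 1 = -4)
G = -2 (G = -1*2 = -2)
(T + G)**2 = (-4 - 2)**2 = (-6)**2 = 36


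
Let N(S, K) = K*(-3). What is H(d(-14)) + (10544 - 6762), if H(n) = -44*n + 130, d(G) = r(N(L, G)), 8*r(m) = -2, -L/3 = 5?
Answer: 3923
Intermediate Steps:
L = -15 (L = -3*5 = -15)
N(S, K) = -3*K
r(m) = -¼ (r(m) = (⅛)*(-2) = -¼)
d(G) = -¼
H(n) = 130 - 44*n
H(d(-14)) + (10544 - 6762) = (130 - 44*(-¼)) + (10544 - 6762) = (130 + 11) + 3782 = 141 + 3782 = 3923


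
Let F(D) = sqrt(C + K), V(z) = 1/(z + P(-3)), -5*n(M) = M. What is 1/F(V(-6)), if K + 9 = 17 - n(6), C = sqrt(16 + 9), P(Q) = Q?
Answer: sqrt(355)/71 ≈ 0.26537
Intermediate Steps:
C = 5 (C = sqrt(25) = 5)
n(M) = -M/5
V(z) = 1/(-3 + z) (V(z) = 1/(z - 3) = 1/(-3 + z))
K = 46/5 (K = -9 + (17 - (-1)*6/5) = -9 + (17 - 1*(-6/5)) = -9 + (17 + 6/5) = -9 + 91/5 = 46/5 ≈ 9.2000)
F(D) = sqrt(355)/5 (F(D) = sqrt(5 + 46/5) = sqrt(71/5) = sqrt(355)/5)
1/F(V(-6)) = 1/(sqrt(355)/5) = sqrt(355)/71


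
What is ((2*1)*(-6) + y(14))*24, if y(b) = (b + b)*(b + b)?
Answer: 18528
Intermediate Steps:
y(b) = 4*b**2 (y(b) = (2*b)*(2*b) = 4*b**2)
((2*1)*(-6) + y(14))*24 = ((2*1)*(-6) + 4*14**2)*24 = (2*(-6) + 4*196)*24 = (-12 + 784)*24 = 772*24 = 18528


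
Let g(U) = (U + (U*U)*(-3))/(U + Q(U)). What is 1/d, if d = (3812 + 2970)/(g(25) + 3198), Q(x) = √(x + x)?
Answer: 35852/77993 + 185*√2/77993 ≈ 0.46304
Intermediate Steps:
Q(x) = √2*√x (Q(x) = √(2*x) = √2*√x)
g(U) = (U - 3*U²)/(U + √2*√U) (g(U) = (U + (U*U)*(-3))/(U + √2*√U) = (U + U²*(-3))/(U + √2*√U) = (U - 3*U²)/(U + √2*√U))
d = 6782/(3198 - 1850/(25 + 5*√2)) (d = (3812 + 2970)/(25*(1 - 3*25)/(25 + √2*√25) + 3198) = 6782/(25*(1 - 75)/(25 + √2*5) + 3198) = 6782/(25*(-74)/(25 + 5*√2) + 3198) = 6782/(-1850/(25 + 5*√2) + 3198) = 6782/(3198 - 1850/(25 + 5*√2)) ≈ 2.1597)
1/d = 1/(60787066/27941249 - 627335*√2/55882498)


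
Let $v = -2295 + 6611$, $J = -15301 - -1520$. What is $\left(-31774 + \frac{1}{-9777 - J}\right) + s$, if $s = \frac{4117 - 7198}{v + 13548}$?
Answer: $- \frac{7378979563}{232232} \approx -31774.0$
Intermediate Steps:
$J = -13781$ ($J = -15301 + \left(-5665 + 7185\right) = -15301 + 1520 = -13781$)
$v = 4316$
$s = - \frac{3081}{17864}$ ($s = \frac{4117 - 7198}{4316 + 13548} = - \frac{3081}{17864} \approx -0.17247$)
$\left(-31774 + \frac{1}{-9777 - J}\right) + s = \left(-31774 + \frac{1}{-9777 - -13781}\right) - \frac{3081}{17864} = \left(-31774 + \frac{1}{-9777 + 13781}\right) - \frac{3081}{17864} = \left(-31774 + \frac{1}{4004}\right) - \frac{3081}{17864} = - \frac{127223095}{4004} - \frac{3081}{17864} = - \frac{7378979563}{232232}$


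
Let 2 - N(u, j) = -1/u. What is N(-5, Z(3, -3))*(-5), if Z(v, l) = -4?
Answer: -9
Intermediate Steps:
N(u, j) = 2 + 1/u (N(u, j) = 2 - (-1)/u = 2 + 1/u)
N(-5, Z(3, -3))*(-5) = (2 + 1/(-5))*(-5) = (2 - ⅕)*(-5) = (9/5)*(-5) = -9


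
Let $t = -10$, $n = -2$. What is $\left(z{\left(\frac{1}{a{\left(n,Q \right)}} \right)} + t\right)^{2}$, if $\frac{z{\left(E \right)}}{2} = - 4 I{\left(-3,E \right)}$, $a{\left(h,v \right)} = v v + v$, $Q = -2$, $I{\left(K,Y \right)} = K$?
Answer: $196$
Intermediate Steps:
$a{\left(h,v \right)} = v + v^{2}$ ($a{\left(h,v \right)} = v^{2} + v = v + v^{2}$)
$z{\left(E \right)} = 24$ ($z{\left(E \right)} = 2 \left(\left(-4\right) \left(-3\right)\right) = 2 \cdot 12 = 24$)
$\left(z{\left(\frac{1}{a{\left(n,Q \right)}} \right)} + t\right)^{2} = \left(24 - 10\right)^{2} = 14^{2} = 196$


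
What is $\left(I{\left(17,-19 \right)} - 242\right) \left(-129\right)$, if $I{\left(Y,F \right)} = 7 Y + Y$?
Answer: $13674$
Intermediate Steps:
$I{\left(Y,F \right)} = 8 Y$
$\left(I{\left(17,-19 \right)} - 242\right) \left(-129\right) = \left(8 \cdot 17 - 242\right) \left(-129\right) = \left(136 - 242\right) \left(-129\right) = \left(-106\right) \left(-129\right) = 13674$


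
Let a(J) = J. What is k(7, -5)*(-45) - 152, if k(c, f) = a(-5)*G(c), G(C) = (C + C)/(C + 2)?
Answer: 198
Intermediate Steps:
G(C) = 2*C/(2 + C) (G(C) = (2*C)/(2 + C) = 2*C/(2 + C))
k(c, f) = -10*c/(2 + c)
k(7, -5)*(-45) - 152 = -10*7/(2 + 7)*(-45) - 152 = -10*7/9*(-45) - 152 = -10*7*⅑*(-45) - 152 = -70/9*(-45) - 152 = 350 - 152 = 198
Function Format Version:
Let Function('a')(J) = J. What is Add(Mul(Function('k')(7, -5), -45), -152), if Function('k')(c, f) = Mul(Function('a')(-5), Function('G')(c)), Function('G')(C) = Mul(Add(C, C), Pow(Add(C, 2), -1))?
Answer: 198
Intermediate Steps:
Function('G')(C) = Mul(2, C, Pow(Add(2, C), -1)) (Function('G')(C) = Mul(Mul(2, C), Pow(Add(2, C), -1)) = Mul(2, C, Pow(Add(2, C), -1)))
Function('k')(c, f) = Mul(-10, c, Pow(Add(2, c), -1)) (Function('k')(c, f) = Mul(-5, Mul(2, c, Pow(Add(2, c), -1))) = Mul(-10, c, Pow(Add(2, c), -1)))
Add(Mul(Function('k')(7, -5), -45), -152) = Add(Mul(Mul(-10, 7, Pow(Add(2, 7), -1)), -45), -152) = Add(Mul(Mul(-10, 7, Pow(9, -1)), -45), -152) = Add(Mul(Mul(-10, 7, Rational(1, 9)), -45), -152) = Add(Mul(Rational(-70, 9), -45), -152) = Add(350, -152) = 198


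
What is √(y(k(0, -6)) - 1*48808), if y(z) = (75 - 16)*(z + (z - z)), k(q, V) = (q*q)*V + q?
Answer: 2*I*√12202 ≈ 220.93*I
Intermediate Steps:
k(q, V) = q + V*q² (k(q, V) = q²*V + q = V*q² + q = q + V*q²)
y(z) = 59*z (y(z) = 59*(z + 0) = 59*z)
√(y(k(0, -6)) - 1*48808) = √(59*(0*(1 - 6*0)) - 1*48808) = √(59*(0*(1 + 0)) - 48808) = √(59*(0*1) - 48808) = √(59*0 - 48808) = √(0 - 48808) = √(-48808) = 2*I*√12202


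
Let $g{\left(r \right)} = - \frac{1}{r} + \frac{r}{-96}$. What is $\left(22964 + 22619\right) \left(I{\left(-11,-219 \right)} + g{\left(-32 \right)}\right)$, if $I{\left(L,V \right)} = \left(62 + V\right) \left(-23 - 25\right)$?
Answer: $\frac{32978890253}{96} \approx 3.4353 \cdot 10^{8}$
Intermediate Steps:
$I{\left(L,V \right)} = -2976 - 48 V$ ($I{\left(L,V \right)} = \left(62 + V\right) \left(-48\right) = -2976 - 48 V$)
$g{\left(r \right)} = - \frac{1}{r} - \frac{r}{96}$ ($g{\left(r \right)} = - \frac{1}{r} + r \left(- \frac{1}{96}\right) = - \frac{1}{r} - \frac{r}{96}$)
$\left(22964 + 22619\right) \left(I{\left(-11,-219 \right)} + g{\left(-32 \right)}\right) = \left(22964 + 22619\right) \left(\left(-2976 - -10512\right) - - \frac{35}{96}\right) = 45583 \left(\left(-2976 + 10512\right) + \left(\left(-1\right) \left(- \frac{1}{32}\right) + \frac{1}{3}\right)\right) = 45583 \left(7536 + \left(\frac{1}{32} + \frac{1}{3}\right)\right) = 45583 \left(7536 + \frac{35}{96}\right) = 45583 \cdot \frac{723491}{96} = \frac{32978890253}{96}$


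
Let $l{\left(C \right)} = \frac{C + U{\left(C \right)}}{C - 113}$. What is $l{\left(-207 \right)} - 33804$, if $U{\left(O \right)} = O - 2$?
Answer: $- \frac{338027}{10} \approx -33803.0$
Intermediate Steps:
$U{\left(O \right)} = -2 + O$ ($U{\left(O \right)} = O - 2 = -2 + O$)
$l{\left(C \right)} = \frac{-2 + 2 C}{-113 + C}$ ($l{\left(C \right)} = \frac{C + \left(-2 + C\right)}{C - 113} = \frac{-2 + 2 C}{-113 + C}$)
$l{\left(-207 \right)} - 33804 = \frac{2 \left(-1 - 207\right)}{-113 - 207} - 33804 = 2 \frac{1}{-320} \left(-208\right) - 33804 = 2 \left(- \frac{1}{320}\right) \left(-208\right) - 33804 = \frac{13}{10} - 33804 = - \frac{338027}{10}$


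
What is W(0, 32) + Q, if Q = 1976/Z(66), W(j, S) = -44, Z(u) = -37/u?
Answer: -132044/37 ≈ -3568.8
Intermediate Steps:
Q = -130416/37 (Q = 1976/((-37/66)) = 1976/((-37*1/66)) = 1976/(-37/66) = 1976*(-66/37) = -130416/37 ≈ -3524.8)
W(0, 32) + Q = -44 - 130416/37 = -132044/37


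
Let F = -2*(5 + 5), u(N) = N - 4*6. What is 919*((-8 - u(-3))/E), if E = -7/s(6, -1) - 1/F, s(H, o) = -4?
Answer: 87305/9 ≈ 9700.6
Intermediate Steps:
u(N) = -24 + N (u(N) = N - 24 = -24 + N)
F = -20 (F = -2*10 = -20)
E = 9/5 (E = -7/(-4) - 1/(-20) = -7*(-¼) - 1*(-1/20) = 7/4 + 1/20 = 9/5 ≈ 1.8000)
919*((-8 - u(-3))/E) = 919*((-8 - (-24 - 3))/(9/5)) = 919*((-8 - 1*(-27))*(5/9)) = 919*((-8 + 27)*(5/9)) = 919*(19*(5/9)) = 919*(95/9) = 87305/9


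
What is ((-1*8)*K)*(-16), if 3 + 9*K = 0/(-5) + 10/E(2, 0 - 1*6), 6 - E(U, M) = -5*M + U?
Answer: -5632/117 ≈ -48.137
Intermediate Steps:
E(U, M) = 6 - U + 5*M (E(U, M) = 6 - (-5*M + U) = 6 - (U - 5*M) = 6 + (-U + 5*M) = 6 - U + 5*M)
K = -44/117 (K = -⅓ + (0/(-5) + 10/(6 - 1*2 + 5*(0 - 1*6)))/9 = -⅓ + (0*(-⅕) + 10/(6 - 2 + 5*(0 - 6)))/9 = -⅓ + (0 + 10/(6 - 2 + 5*(-6)))/9 = -⅓ + (0 + 10/(6 - 2 - 30))/9 = -⅓ + (0 + 10/(-26))/9 = -⅓ + (0 + 10*(-1/26))/9 = -⅓ + (0 - 5/13)/9 = -⅓ + (⅑)*(-5/13) = -⅓ - 5/117 = -44/117 ≈ -0.37607)
((-1*8)*K)*(-16) = (-1*8*(-44/117))*(-16) = -8*(-44/117)*(-16) = (352/117)*(-16) = -5632/117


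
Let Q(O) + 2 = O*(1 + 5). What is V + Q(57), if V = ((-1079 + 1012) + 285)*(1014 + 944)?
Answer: 427184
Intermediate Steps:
Q(O) = -2 + 6*O (Q(O) = -2 + O*(1 + 5) = -2 + O*6 = -2 + 6*O)
V = 426844 (V = (-67 + 285)*1958 = 218*1958 = 426844)
V + Q(57) = 426844 + (-2 + 6*57) = 426844 + (-2 + 342) = 426844 + 340 = 427184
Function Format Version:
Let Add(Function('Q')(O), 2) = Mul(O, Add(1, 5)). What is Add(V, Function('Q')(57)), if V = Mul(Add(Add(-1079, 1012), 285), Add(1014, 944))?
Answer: 427184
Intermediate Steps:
Function('Q')(O) = Add(-2, Mul(6, O)) (Function('Q')(O) = Add(-2, Mul(O, Add(1, 5))) = Add(-2, Mul(O, 6)) = Add(-2, Mul(6, O)))
V = 426844 (V = Mul(Add(-67, 285), 1958) = Mul(218, 1958) = 426844)
Add(V, Function('Q')(57)) = Add(426844, Add(-2, Mul(6, 57))) = Add(426844, Add(-2, 342)) = Add(426844, 340) = 427184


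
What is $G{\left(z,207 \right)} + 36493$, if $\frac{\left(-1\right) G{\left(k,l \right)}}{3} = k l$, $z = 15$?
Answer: $27178$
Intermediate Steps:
$G{\left(k,l \right)} = - 3 k l$
$G{\left(z,207 \right)} + 36493 = \left(-3\right) 15 \cdot 207 + 36493 = -9315 + 36493 = 27178$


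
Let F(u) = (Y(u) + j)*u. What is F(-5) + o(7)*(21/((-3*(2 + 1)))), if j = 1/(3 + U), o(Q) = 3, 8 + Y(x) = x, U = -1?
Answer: 111/2 ≈ 55.500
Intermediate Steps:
Y(x) = -8 + x
j = ½ (j = 1/(3 - 1) = 1/2 = ½ ≈ 0.50000)
F(u) = u*(-15/2 + u) (F(u) = ((-8 + u) + ½)*u = (-15/2 + u)*u = u*(-15/2 + u))
F(-5) + o(7)*(21/((-3*(2 + 1)))) = (½)*(-5)*(-15 + 2*(-5)) + 3*(21/((-3*(2 + 1)))) = (½)*(-5)*(-15 - 10) + 3*(21/((-3*3))) = (½)*(-5)*(-25) + 3*(21/(-9)) = 125/2 + 3*(21*(-⅑)) = 125/2 + 3*(-7/3) = 125/2 - 7 = 111/2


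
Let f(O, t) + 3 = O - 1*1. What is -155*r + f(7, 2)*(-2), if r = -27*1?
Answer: 4179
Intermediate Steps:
r = -27
f(O, t) = -4 + O (f(O, t) = -3 + (O - 1*1) = -3 + (O - 1) = -3 + (-1 + O) = -4 + O)
-155*r + f(7, 2)*(-2) = -155*(-27) + (-4 + 7)*(-2) = 4185 + 3*(-2) = 4185 - 6 = 4179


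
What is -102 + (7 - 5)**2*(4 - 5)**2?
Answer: -98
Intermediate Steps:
-102 + (7 - 5)**2*(4 - 5)**2 = -102 + 2**2*(-1)**2 = -102 + 4*1 = -102 + 4 = -98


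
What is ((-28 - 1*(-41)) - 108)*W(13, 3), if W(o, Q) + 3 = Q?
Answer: 0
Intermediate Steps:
W(o, Q) = -3 + Q
((-28 - 1*(-41)) - 108)*W(13, 3) = ((-28 - 1*(-41)) - 108)*(-3 + 3) = ((-28 + 41) - 108)*0 = (13 - 108)*0 = -95*0 = 0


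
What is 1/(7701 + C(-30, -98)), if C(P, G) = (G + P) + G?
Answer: 1/7475 ≈ 0.00013378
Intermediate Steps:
C(P, G) = P + 2*G
1/(7701 + C(-30, -98)) = 1/(7701 + (-30 + 2*(-98))) = 1/(7701 + (-30 - 196)) = 1/(7701 - 226) = 1/7475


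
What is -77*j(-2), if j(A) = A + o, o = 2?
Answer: 0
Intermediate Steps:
j(A) = 2 + A (j(A) = A + 2 = 2 + A)
-77*j(-2) = -77*(2 - 2) = -77*0 = 0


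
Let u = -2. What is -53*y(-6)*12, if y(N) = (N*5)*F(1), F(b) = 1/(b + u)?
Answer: -19080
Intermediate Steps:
F(b) = 1/(-2 + b) (F(b) = 1/(b - 2) = 1/(-2 + b))
y(N) = -5*N (y(N) = (N*5)/(-2 + 1) = (5*N)/(-1) = (5*N)*(-1) = -5*N)
-53*y(-6)*12 = -(-265)*(-6)*12 = -53*30*12 = -1590*12 = -19080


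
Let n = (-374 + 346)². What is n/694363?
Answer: 784/694363 ≈ 0.0011291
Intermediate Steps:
n = 784 (n = (-28)² = 784)
n/694363 = 784/694363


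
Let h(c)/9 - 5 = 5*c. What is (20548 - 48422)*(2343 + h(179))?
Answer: -291088182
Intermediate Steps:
h(c) = 45 + 45*c (h(c) = 45 + 9*(5*c) = 45 + 45*c)
(20548 - 48422)*(2343 + h(179)) = (20548 - 48422)*(2343 + (45 + 45*179)) = -27874*(2343 + (45 + 8055)) = -27874*(2343 + 8100) = -27874*10443 = -291088182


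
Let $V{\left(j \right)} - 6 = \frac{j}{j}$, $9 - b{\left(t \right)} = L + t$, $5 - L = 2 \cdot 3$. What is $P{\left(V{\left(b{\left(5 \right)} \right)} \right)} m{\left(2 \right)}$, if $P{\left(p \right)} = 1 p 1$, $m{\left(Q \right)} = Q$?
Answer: $14$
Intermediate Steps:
$L = -1$ ($L = 5 - 2 \cdot 3 = 5 - 6 = -1$)
$b{\left(t \right)} = 10 - t$ ($b{\left(t \right)} = 9 - \left(-1 + t\right) = 10 - t$)
$V{\left(j \right)} = 7$ ($V{\left(j \right)} = 6 + \frac{j}{j} = 6 + 1 = 7$)
$P{\left(p \right)} = p$ ($P{\left(p \right)} = p 1 = p$)
$P{\left(V{\left(b{\left(5 \right)} \right)} \right)} m{\left(2 \right)} = 7 \cdot 2 = 14$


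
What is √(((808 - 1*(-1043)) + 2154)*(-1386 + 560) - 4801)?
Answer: I*√3312931 ≈ 1820.1*I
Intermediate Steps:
√(((808 - 1*(-1043)) + 2154)*(-1386 + 560) - 4801) = √(((808 + 1043) + 2154)*(-826) - 4801) = √((1851 + 2154)*(-826) - 4801) = √(4005*(-826) - 4801) = √(-3308130 - 4801) = √(-3312931) = I*√3312931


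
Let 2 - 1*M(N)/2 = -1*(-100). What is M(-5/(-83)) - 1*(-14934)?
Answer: 14738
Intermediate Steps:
M(N) = -196 (M(N) = 4 - (-2)*(-100) = 4 - 2*100 = 4 - 200 = -196)
M(-5/(-83)) - 1*(-14934) = -196 - 1*(-14934) = -196 + 14934 = 14738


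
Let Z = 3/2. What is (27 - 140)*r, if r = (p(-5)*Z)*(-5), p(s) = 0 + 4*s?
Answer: -16950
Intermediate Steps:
Z = 3/2 (Z = 3*(½) = 3/2 ≈ 1.5000)
p(s) = 4*s
r = 150 (r = ((4*(-5))*(3/2))*(-5) = -20*3/2*(-5) = -30*(-5) = 150)
(27 - 140)*r = (27 - 140)*150 = -113*150 = -16950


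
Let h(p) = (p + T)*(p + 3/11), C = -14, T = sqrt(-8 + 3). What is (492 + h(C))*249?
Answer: 1873974/11 - 37599*I*sqrt(5)/11 ≈ 1.7036e+5 - 7643.1*I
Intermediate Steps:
T = I*sqrt(5) (T = sqrt(-5) = I*sqrt(5) ≈ 2.2361*I)
h(p) = (3/11 + p)*(p + I*sqrt(5)) (h(p) = (p + I*sqrt(5))*(p + 3/11) = (p + I*sqrt(5))*(3/11 + p) = (3/11 + p)*(p + I*sqrt(5)))
(492 + h(C))*249 = (492 + ((-14)**2 + (3/11)*(-14) + 3*I*sqrt(5)/11 + I*(-14)*sqrt(5)))*249 = (492 + (196 - 42/11 + 3*I*sqrt(5)/11 - 14*I*sqrt(5)))*249 = (492 + (2114/11 - 151*I*sqrt(5)/11))*249 = (7526/11 - 151*I*sqrt(5)/11)*249 = 1873974/11 - 37599*I*sqrt(5)/11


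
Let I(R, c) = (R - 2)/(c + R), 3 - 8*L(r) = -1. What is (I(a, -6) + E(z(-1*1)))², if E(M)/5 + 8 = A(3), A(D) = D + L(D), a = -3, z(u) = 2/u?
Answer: 156025/324 ≈ 481.56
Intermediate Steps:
L(r) = ½ (L(r) = 3/8 - ⅛*(-1) = 3/8 + ⅛ = ½)
A(D) = ½ + D (A(D) = D + ½ = ½ + D)
E(M) = -45/2 (E(M) = -40 + 5*(½ + 3) = -40 + 5*(7/2) = -40 + 35/2 = -45/2)
I(R, c) = (-2 + R)/(R + c)
(I(a, -6) + E(z(-1*1)))² = ((-2 - 3)/(-3 - 6) - 45/2)² = (-5/(-9) - 45/2)² = (-⅑*(-5) - 45/2)² = (5/9 - 45/2)² = (-395/18)² = 156025/324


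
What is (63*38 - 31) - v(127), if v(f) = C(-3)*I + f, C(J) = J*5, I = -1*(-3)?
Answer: 2281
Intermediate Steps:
I = 3
C(J) = 5*J
v(f) = -45 + f (v(f) = (5*(-3))*3 + f = -15*3 + f = -45 + f)
(63*38 - 31) - v(127) = (63*38 - 31) - (-45 + 127) = (2394 - 31) - 1*82 = 2363 - 82 = 2281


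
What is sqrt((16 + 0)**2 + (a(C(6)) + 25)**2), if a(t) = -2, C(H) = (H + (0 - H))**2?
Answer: sqrt(785) ≈ 28.018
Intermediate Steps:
C(H) = 0 (C(H) = (H - H)**2 = 0**2 = 0)
sqrt((16 + 0)**2 + (a(C(6)) + 25)**2) = sqrt((16 + 0)**2 + (-2 + 25)**2) = sqrt(16**2 + 23**2) = sqrt(256 + 529) = sqrt(785)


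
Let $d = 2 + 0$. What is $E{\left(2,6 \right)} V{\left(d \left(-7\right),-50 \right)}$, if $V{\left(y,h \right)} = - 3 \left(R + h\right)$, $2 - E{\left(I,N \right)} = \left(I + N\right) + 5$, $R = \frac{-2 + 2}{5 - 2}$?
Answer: $-1650$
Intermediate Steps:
$d = 2$
$R = 0$ ($R = \frac{0}{3} = 0 \cdot \frac{1}{3} = 0$)
$E{\left(I,N \right)} = -3 - I - N$ ($E{\left(I,N \right)} = 2 - \left(\left(I + N\right) + 5\right) = 2 - \left(5 + I + N\right) = -3 - I - N$)
$V{\left(y,h \right)} = - 3 h$ ($V{\left(y,h \right)} = - 3 \left(0 + h\right) = - 3 h$)
$E{\left(2,6 \right)} V{\left(d \left(-7\right),-50 \right)} = \left(-3 - 2 - 6\right) \left(\left(-3\right) \left(-50\right)\right) = \left(-3 - 2 - 6\right) 150 = \left(-11\right) 150 = -1650$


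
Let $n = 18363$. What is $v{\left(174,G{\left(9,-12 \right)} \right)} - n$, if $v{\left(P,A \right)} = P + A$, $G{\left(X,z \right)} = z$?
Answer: $-18201$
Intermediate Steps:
$v{\left(P,A \right)} = A + P$
$v{\left(174,G{\left(9,-12 \right)} \right)} - n = \left(-12 + 174\right) - 18363 = 162 - 18363 = -18201$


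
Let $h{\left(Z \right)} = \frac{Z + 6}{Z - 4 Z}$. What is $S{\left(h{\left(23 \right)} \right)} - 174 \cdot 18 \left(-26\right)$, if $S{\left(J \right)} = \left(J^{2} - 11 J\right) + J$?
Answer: $\frac{387718603}{4761} \approx 81436.0$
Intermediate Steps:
$h{\left(Z \right)} = - \frac{6 + Z}{3 Z}$ ($h{\left(Z \right)} = \frac{6 + Z}{\left(-3\right) Z} = \left(6 + Z\right) \left(- \frac{1}{3 Z}\right) = - \frac{6 + Z}{3 Z}$)
$S{\left(J \right)} = J^{2} - 10 J$
$S{\left(h{\left(23 \right)} \right)} - 174 \cdot 18 \left(-26\right) = \frac{-6 - 23}{3 \cdot 23} \left(-10 + \frac{-6 - 23}{3 \cdot 23}\right) - 174 \cdot 18 \left(-26\right) = \frac{1}{3} \cdot \frac{1}{23} \left(-6 - 23\right) \left(-10 + \frac{1}{3} \cdot \frac{1}{23} \left(-6 - 23\right)\right) - -81432 = \frac{1}{3} \cdot \frac{1}{23} \left(-29\right) \left(-10 + \frac{1}{3} \cdot \frac{1}{23} \left(-29\right)\right) + 81432 = - \frac{29 \left(-10 - \frac{29}{69}\right)}{69} + 81432 = \left(- \frac{29}{69}\right) \left(- \frac{719}{69}\right) + 81432 = \frac{20851}{4761} + 81432 = \frac{387718603}{4761}$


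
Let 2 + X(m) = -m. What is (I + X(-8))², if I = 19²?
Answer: 134689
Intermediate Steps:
I = 361
X(m) = -2 - m
(I + X(-8))² = (361 + (-2 - 1*(-8)))² = (361 + (-2 + 8))² = (361 + 6)² = 367² = 134689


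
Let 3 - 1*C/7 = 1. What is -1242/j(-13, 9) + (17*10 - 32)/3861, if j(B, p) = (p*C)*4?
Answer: -87515/36036 ≈ -2.4285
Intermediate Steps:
C = 14 (C = 21 - 7*1 = 21 - 7 = 14)
j(B, p) = 56*p (j(B, p) = (p*14)*4 = (14*p)*4 = 56*p)
-1242/j(-13, 9) + (17*10 - 32)/3861 = -1242/(56*9) + (17*10 - 32)/3861 = -1242/504 + (170 - 32)*(1/3861) = -1242*1/504 + 138*(1/3861) = -69/28 + 46/1287 = -87515/36036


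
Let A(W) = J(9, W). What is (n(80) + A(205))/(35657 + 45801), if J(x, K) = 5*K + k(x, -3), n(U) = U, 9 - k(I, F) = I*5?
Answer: 1069/81458 ≈ 0.013123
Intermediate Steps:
k(I, F) = 9 - 5*I (k(I, F) = 9 - I*5 = 9 - 5*I)
J(x, K) = 9 - 5*x + 5*K (J(x, K) = 5*K + (9 - 5*x) = 9 - 5*x + 5*K)
A(W) = -36 + 5*W (A(W) = 9 - 5*9 + 5*W = 9 - 45 + 5*W = -36 + 5*W)
(n(80) + A(205))/(35657 + 45801) = (80 + (-36 + 5*205))/(35657 + 45801) = (80 + (-36 + 1025))/81458 = (80 + 989)*(1/81458) = 1069*(1/81458) = 1069/81458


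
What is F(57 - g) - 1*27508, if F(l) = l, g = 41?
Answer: -27492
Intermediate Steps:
F(57 - g) - 1*27508 = (57 - 1*41) - 1*27508 = (57 - 41) - 27508 = 16 - 27508 = -27492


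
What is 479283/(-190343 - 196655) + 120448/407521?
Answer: -148704752339/157709811958 ≈ -0.94290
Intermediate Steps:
479283/(-190343 - 196655) + 120448/407521 = 479283/(-386998) + 120448*(1/407521) = 479283*(-1/386998) + 120448/407521 = -479283/386998 + 120448/407521 = -148704752339/157709811958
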